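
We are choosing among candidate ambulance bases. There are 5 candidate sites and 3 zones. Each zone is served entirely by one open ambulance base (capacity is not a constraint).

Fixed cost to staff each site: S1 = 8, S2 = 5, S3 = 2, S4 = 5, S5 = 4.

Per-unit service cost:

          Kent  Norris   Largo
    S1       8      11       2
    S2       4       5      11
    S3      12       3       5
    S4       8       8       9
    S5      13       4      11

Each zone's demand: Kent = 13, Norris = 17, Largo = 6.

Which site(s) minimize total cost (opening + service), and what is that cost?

For any fixed open set, each zone goes to its cheapest open site; total = fixed + service.
{S1, S2, S3}: Kent→S2 4·13=52, Norris→S3 3·17=51, Largo→S1 2·6=12. Service 115; fixed 15; total 130.
{S1, S2, S3, S5}: Kent→S2 4·13=52, Norris→S3 3·17=51, Largo→S1 2·6=12. Service 115; fixed 19; total 134.
{S1, S2, S3, S4}: service 115 + fixed 20 = 135
{S1, S2, S3, S4, S5}: service 115 + fixed 24 = 139
No other subset beats 130.

Open S1, S2 and S3; minimum total cost 130.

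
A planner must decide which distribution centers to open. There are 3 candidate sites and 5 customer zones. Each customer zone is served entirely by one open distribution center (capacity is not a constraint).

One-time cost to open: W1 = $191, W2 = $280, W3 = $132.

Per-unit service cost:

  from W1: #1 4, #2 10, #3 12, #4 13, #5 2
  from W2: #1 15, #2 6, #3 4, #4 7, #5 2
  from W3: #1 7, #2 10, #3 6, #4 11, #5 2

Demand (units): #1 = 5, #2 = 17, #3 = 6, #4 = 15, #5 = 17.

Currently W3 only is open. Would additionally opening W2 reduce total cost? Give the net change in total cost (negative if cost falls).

No — net change +140 (cost rises by 140).

Current service cost with {W3}: 440.
Adding W2: each customer zone re-picks its cheapest; new service cost 300, saving 140.
Extra fixed cost: 280. Net change = 280 − 140 = 140.
(Totals: 572 → 712.)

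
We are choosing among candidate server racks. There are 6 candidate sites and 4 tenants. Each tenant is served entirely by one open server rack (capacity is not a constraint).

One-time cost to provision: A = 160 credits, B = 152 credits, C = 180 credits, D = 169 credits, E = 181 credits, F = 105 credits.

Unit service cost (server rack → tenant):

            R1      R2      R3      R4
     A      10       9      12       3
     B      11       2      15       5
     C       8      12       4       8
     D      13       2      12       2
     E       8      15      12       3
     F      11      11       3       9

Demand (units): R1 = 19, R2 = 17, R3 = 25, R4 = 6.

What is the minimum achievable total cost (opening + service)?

For any fixed open set, each tenant goes to its cheapest open site; total = fixed + service.
{D, F}: R1→F 11·19=209, R2→D 2·17=34, R3→F 3·25=75, R4→D 2·6=12. Service 330; fixed 274; total 604.
{B, F}: service 348 + fixed 257 = 605
{F}: service 525 + fixed 105 = 630
{A, B, C, D, E, F}: service 273 + fixed 947 = 1220
No other subset beats 604.

Minimum total cost: 604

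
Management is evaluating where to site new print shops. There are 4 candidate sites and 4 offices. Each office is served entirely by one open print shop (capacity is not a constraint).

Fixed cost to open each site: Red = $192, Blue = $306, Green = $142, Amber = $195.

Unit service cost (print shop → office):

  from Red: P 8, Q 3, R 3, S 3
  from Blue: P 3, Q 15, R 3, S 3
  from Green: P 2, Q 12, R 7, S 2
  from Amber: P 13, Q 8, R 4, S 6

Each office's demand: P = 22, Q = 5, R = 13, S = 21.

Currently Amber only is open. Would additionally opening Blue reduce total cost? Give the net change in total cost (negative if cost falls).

No — net change +10 (cost rises by 10).

Current service cost with {Amber}: 504.
Adding Blue: each office re-picks its cheapest; new service cost 208, saving 296.
Extra fixed cost: 306. Net change = 306 − 296 = 10.
(Totals: 699 → 709.)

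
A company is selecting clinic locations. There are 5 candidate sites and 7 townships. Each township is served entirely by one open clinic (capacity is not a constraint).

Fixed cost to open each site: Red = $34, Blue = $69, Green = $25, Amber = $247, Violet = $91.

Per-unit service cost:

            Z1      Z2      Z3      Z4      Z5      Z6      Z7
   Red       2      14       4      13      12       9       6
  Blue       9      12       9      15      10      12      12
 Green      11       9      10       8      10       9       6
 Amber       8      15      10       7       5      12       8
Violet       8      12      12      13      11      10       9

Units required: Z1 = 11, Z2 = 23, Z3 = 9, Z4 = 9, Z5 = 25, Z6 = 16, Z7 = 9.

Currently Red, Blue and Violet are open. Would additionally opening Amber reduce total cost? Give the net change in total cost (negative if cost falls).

Current service cost with {Red, Blue, Violet}: 899.
Adding Amber: each township re-picks its cheapest; new service cost 720, saving 179.
Extra fixed cost: 247. Net change = 247 − 179 = 68.
(Totals: 1093 → 1161.)

No — net change +68 (cost rises by 68).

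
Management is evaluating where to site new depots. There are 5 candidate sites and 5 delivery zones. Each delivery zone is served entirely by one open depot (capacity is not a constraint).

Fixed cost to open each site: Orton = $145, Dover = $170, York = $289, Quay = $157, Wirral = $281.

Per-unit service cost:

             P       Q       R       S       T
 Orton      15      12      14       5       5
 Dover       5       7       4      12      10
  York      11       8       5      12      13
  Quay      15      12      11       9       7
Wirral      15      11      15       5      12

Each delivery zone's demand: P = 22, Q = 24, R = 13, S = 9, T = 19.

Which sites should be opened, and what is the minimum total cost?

For any fixed open set, each delivery zone goes to its cheapest open site; total = fixed + service.
{Orton, Dover}: P→Dover 5·22=110, Q→Dover 7·24=168, R→Dover 4·13=52, S→Orton 5·9=45, T→Orton 5·19=95. Service 470; fixed 315; total 785.
{Dover}: service 628 + fixed 170 = 798
{Dover, Quay}: P→Dover 5·22=110, Q→Dover 7·24=168, R→Dover 4·13=52, S→Quay 9·9=81, T→Quay 7·19=133. Service 544; fixed 327; total 871.
{Orton, Dover, York, Quay, Wirral}: service 470 + fixed 1042 = 1512
No other subset beats 785.

Open Orton and Dover; minimum total cost 785.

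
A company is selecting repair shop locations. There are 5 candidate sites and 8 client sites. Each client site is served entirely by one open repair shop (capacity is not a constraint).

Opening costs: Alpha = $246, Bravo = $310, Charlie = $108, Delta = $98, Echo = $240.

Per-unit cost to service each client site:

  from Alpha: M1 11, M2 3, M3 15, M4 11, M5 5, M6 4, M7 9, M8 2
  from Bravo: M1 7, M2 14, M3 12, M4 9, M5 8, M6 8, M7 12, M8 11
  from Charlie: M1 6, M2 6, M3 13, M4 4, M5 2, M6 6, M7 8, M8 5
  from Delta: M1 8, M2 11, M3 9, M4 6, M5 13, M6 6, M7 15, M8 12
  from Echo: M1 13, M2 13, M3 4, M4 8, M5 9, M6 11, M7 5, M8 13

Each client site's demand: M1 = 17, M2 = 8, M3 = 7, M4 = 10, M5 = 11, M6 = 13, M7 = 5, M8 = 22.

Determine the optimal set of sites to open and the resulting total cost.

For any fixed open set, each client site goes to its cheapest open site; total = fixed + service.
{Charlie}: M1→Charlie 6·17=102, M2→Charlie 6·8=48, M3→Charlie 13·7=91, M4→Charlie 4·10=40, M5→Charlie 2·11=22, M6→Charlie 6·13=78, M7→Charlie 8·5=40, M8→Charlie 5·22=110. Service 531; fixed 108; total 639.
{Charlie, Delta}: service 503 + fixed 206 = 709
{Alpha, Charlie}: M1→Charlie 6·17=102, M2→Alpha 3·8=24, M3→Charlie 13·7=91, M4→Charlie 4·10=40, M5→Charlie 2·11=22, M6→Alpha 4·13=52, M7→Charlie 8·5=40, M8→Alpha 2·22=44. Service 415; fixed 354; total 769.
{Alpha, Bravo, Charlie, Delta, Echo}: M1→Charlie 6·17=102, M2→Alpha 3·8=24, M3→Echo 4·7=28, M4→Charlie 4·10=40, M5→Charlie 2·11=22, M6→Alpha 4·13=52, M7→Echo 5·5=25, M8→Alpha 2·22=44. Service 337; fixed 1002; total 1339.
No other subset beats 639.

Open Charlie only; minimum total cost 639.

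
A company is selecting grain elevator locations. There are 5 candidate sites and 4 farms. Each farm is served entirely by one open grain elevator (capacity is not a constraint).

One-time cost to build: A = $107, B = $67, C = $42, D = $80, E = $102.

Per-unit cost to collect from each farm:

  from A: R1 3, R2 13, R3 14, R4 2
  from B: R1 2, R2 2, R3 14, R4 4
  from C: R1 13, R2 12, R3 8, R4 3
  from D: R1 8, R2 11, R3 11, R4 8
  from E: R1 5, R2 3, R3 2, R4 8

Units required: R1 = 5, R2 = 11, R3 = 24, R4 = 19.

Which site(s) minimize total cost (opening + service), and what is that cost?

Open C and E; minimum total cost 307.

For any fixed open set, each farm goes to its cheapest open site; total = fixed + service.
{C, E}: R1→E 5·5=25, R2→E 3·11=33, R3→E 2·24=48, R4→C 3·19=57. Service 163; fixed 144; total 307.
{B, E}: service 156 + fixed 169 = 325
{A, E}: service 134 + fixed 209 = 343
{A, B, C, D, E}: R1→B 2·5=10, R2→B 2·11=22, R3→E 2·24=48, R4→A 2·19=38. Service 118; fixed 398; total 516.
No other subset beats 307.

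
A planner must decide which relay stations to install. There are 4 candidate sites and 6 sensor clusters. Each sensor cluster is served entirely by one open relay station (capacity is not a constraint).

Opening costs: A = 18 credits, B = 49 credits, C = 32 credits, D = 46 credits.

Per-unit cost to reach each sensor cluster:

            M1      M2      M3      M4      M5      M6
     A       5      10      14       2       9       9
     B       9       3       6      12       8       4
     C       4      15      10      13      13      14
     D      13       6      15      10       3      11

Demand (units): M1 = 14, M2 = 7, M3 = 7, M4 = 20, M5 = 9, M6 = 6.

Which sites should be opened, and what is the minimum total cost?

For any fixed open set, each sensor cluster goes to its cheapest open site; total = fixed + service.
{A, B}: M1→A 5·14=70, M2→B 3·7=21, M3→B 6·7=42, M4→A 2·20=40, M5→B 8·9=72, M6→B 4·6=24. Service 269; fixed 67; total 336.
{A, B, D}: M1→A 5·14=70, M2→B 3·7=21, M3→B 6·7=42, M4→A 2·20=40, M5→D 3·9=27, M6→B 4·6=24. Service 224; fixed 113; total 337.
{A, B, C}: service 255 + fixed 99 = 354
{A, B, C, D}: service 210 + fixed 145 = 355
No other subset beats 336.

Open A and B; minimum total cost 336.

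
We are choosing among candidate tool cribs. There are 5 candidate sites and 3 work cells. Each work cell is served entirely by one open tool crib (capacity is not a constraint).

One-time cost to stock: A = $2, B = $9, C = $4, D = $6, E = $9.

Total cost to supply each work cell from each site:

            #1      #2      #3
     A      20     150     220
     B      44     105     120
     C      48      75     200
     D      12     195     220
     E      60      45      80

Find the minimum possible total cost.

Minimum total cost: 152

For any fixed open set, each work cell goes to its cheapest open site; total = fixed + service.
{D, E}: #1→D 12, #2→E 45, #3→E 80. Service 137; fixed 15; total 152.
{A, D, E}: service 137 + fixed 17 = 154
{A, E}: service 145 + fixed 11 = 156
{A, B, C, D, E}: #1→D 12, #2→E 45, #3→E 80. Service 137; fixed 30; total 167.
No other subset beats 152.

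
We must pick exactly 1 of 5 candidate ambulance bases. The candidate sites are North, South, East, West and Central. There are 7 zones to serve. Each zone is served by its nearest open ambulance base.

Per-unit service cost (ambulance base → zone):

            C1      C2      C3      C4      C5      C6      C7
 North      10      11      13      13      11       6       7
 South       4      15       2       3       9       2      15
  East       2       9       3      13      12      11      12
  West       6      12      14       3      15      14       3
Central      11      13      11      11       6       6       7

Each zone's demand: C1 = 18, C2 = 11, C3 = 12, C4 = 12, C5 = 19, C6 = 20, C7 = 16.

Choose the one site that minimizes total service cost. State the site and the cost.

With exactly 1 open, each zone uses its cheapest among the chosen.
{South}: C1→South 4·18=72, C2→South 15·11=165, C3→South 2·12=24, C4→South 3·12=36, C5→South 9·19=171, C6→South 2·20=40, C7→South 15·16=240. Service cost 748.
{Central}: service cost 951
{East}: service cost 967
Among all 5 size-1 choices, {South} is lowest.

Choose South only; total service cost 748.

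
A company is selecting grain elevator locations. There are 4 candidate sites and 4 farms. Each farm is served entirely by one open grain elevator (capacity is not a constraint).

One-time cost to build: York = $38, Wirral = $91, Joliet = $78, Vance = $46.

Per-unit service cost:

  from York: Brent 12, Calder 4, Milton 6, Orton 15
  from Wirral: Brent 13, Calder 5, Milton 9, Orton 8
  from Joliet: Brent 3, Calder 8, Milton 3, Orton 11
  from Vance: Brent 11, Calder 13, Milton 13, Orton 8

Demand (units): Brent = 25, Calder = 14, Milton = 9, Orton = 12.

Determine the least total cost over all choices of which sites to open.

Minimum total cost: 406

For any fixed open set, each farm goes to its cheapest open site; total = fixed + service.
{York, Joliet}: Brent→Joliet 3·25=75, Calder→York 4·14=56, Milton→Joliet 3·9=27, Orton→Joliet 11·12=132. Service 290; fixed 116; total 406.
{York, Joliet, Vance}: Brent→Joliet 3·25=75, Calder→York 4·14=56, Milton→Joliet 3·9=27, Orton→Vance 8·12=96. Service 254; fixed 162; total 416.
{Joliet}: service 346 + fixed 78 = 424
{York, Wirral, Joliet, Vance}: Brent→Joliet 3·25=75, Calder→York 4·14=56, Milton→Joliet 3·9=27, Orton→Wirral 8·12=96. Service 254; fixed 253; total 507.
(All 15 nonempty subsets were checked; York and Joliet is lowest.)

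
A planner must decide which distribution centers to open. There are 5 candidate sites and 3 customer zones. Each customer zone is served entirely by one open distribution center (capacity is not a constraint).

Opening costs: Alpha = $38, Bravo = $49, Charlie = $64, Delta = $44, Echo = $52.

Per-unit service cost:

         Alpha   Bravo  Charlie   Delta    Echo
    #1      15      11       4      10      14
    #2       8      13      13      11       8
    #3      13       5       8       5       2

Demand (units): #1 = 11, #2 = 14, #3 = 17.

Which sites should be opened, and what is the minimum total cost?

For any fixed open set, each customer zone goes to its cheapest open site; total = fixed + service.
{Charlie, Echo}: #1→Charlie 4·11=44, #2→Echo 8·14=112, #3→Echo 2·17=34. Service 190; fixed 116; total 306.
{Alpha, Charlie, Echo}: service 190 + fixed 154 = 344
{Charlie, Delta, Echo}: service 190 + fixed 160 = 350
{Alpha, Bravo, Charlie, Delta, Echo}: service 190 + fixed 247 = 437
No other subset beats 306.

Open Charlie and Echo; minimum total cost 306.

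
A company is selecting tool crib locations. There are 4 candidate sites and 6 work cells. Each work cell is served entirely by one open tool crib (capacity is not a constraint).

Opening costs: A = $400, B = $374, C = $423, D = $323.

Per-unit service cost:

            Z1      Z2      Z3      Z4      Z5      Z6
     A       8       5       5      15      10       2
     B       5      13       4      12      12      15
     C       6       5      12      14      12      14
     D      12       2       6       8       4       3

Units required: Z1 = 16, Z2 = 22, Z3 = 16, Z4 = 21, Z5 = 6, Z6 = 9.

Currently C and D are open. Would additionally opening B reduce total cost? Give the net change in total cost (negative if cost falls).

No — net change +326 (cost rises by 326).

Current service cost with {C, D}: 455.
Adding B: each work cell re-picks its cheapest; new service cost 407, saving 48.
Extra fixed cost: 374. Net change = 374 − 48 = 326.
(Totals: 1201 → 1527.)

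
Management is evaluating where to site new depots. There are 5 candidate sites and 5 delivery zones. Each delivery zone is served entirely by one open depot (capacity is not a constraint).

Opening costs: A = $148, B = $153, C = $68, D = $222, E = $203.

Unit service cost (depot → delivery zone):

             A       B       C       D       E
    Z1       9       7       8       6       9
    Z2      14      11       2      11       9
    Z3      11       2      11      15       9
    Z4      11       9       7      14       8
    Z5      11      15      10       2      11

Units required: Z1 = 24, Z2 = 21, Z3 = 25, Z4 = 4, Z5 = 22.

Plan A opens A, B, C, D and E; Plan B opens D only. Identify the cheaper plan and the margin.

Plan B is cheaper by 30.

Plan A: {A, B, C, D, E}: Z1→D 6·24=144, Z2→C 2·21=42, Z3→B 2·25=50, Z4→C 7·4=28, Z5→D 2·22=44. Service 308; fixed 794; total 1102.
Plan B: {D}: Z1→D 6·24=144, Z2→D 11·21=231, Z3→D 15·25=375, Z4→D 14·4=56, Z5→D 2·22=44. Service 850; fixed 222; total 1072.
Difference: |1102 − 1072| = 30.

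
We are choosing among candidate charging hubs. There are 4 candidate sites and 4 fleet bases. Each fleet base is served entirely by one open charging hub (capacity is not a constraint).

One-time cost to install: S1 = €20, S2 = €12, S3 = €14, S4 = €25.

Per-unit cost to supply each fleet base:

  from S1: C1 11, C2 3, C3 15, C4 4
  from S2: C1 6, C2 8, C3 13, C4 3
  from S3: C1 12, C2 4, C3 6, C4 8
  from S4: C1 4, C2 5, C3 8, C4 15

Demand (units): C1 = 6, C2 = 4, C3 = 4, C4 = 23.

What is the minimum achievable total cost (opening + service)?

For any fixed open set, each fleet base goes to its cheapest open site; total = fixed + service.
{S2, S3}: C1→S2 6·6=36, C2→S3 4·4=16, C3→S3 6·4=24, C4→S2 3·23=69. Service 145; fixed 26; total 171.
{S2, S4}: service 145 + fixed 37 = 182
{S2, S3, S4}: C1→S4 4·6=24, C2→S3 4·4=16, C3→S3 6·4=24, C4→S2 3·23=69. Service 133; fixed 51; total 184.
{S1, S2, S3, S4}: service 129 + fixed 71 = 200
(All 15 nonempty subsets were checked; S2 and S3 is lowest.)

Minimum total cost: 171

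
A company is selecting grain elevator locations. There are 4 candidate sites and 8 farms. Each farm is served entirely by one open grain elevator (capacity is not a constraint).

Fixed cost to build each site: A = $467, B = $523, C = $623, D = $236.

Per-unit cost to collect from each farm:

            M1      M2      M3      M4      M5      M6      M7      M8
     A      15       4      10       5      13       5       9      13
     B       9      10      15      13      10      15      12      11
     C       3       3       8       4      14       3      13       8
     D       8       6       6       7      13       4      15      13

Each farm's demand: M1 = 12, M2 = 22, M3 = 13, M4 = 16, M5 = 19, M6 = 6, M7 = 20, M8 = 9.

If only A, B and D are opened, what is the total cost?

Each farm is assigned to its cheapest site among the open ones.
{A, B, D}: M1→D 8·12=96, M2→A 4·22=88, M3→D 6·13=78, M4→A 5·16=80, M5→B 10·19=190, M6→D 4·6=24, M7→A 9·20=180, M8→B 11·9=99. Service 835; fixed 1226; total 2061.

Total cost: 2061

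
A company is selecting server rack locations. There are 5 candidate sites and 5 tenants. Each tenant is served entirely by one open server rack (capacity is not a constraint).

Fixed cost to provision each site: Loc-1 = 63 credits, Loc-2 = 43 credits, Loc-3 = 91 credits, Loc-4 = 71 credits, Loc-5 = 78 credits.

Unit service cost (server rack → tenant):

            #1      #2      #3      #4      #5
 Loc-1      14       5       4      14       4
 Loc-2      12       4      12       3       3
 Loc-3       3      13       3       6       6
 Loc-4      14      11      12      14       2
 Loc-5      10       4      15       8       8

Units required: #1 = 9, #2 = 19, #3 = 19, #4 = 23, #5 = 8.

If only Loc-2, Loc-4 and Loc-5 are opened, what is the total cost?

Each tenant is assigned to its cheapest site among the open ones.
{Loc-2, Loc-4, Loc-5}: #1→Loc-5 10·9=90, #2→Loc-2 4·19=76, #3→Loc-2 12·19=228, #4→Loc-2 3·23=69, #5→Loc-4 2·8=16. Service 479; fixed 192; total 671.

Total cost: 671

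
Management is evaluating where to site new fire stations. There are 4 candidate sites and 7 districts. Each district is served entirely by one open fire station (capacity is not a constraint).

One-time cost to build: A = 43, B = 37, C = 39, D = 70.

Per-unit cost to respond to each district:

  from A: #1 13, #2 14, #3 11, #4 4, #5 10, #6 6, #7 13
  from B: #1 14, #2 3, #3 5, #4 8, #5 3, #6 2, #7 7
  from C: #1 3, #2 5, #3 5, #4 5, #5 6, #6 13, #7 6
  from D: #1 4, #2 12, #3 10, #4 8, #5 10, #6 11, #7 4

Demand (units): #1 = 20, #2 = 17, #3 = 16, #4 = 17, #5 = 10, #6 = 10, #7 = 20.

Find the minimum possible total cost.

Minimum total cost: 522

For any fixed open set, each district goes to its cheapest open site; total = fixed + service.
{B, C}: #1→C 3·20=60, #2→B 3·17=51, #3→B 5·16=80, #4→C 5·17=85, #5→B 3·10=30, #6→B 2·10=20, #7→C 6·20=120. Service 446; fixed 76; total 522.
{A, B, C}: service 429 + fixed 119 = 548
{B, C, D}: service 406 + fixed 146 = 552
{A, B, C, D}: #1→C 3·20=60, #2→B 3·17=51, #3→B 5·16=80, #4→A 4·17=68, #5→B 3·10=30, #6→B 2·10=20, #7→D 4·20=80. Service 389; fixed 189; total 578.
No other subset beats 522.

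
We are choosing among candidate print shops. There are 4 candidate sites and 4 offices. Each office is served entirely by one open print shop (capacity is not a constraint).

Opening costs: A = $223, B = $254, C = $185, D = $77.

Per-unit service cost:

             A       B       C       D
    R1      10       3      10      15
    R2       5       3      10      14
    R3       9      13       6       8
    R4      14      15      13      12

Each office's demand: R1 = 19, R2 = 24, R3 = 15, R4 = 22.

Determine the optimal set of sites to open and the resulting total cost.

Open B and D; minimum total cost 844.

For any fixed open set, each office goes to its cheapest open site; total = fixed + service.
{B, D}: R1→B 3·19=57, R2→B 3·24=72, R3→D 8·15=120, R4→D 12·22=264. Service 513; fixed 331; total 844.
{B}: service 654 + fixed 254 = 908
{B, C}: R1→B 3·19=57, R2→B 3·24=72, R3→C 6·15=90, R4→C 13·22=286. Service 505; fixed 439; total 944.
{A, B, C, D}: R1→B 3·19=57, R2→B 3·24=72, R3→C 6·15=90, R4→D 12·22=264. Service 483; fixed 739; total 1222.
No other subset beats 844.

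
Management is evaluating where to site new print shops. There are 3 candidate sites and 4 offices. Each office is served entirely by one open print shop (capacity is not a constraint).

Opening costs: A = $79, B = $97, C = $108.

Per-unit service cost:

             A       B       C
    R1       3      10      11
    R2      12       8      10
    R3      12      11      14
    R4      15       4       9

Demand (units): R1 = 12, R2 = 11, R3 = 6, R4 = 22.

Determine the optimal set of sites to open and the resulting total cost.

For any fixed open set, each office goes to its cheapest open site; total = fixed + service.
{A, B}: R1→A 3·12=36, R2→B 8·11=88, R3→B 11·6=66, R4→B 4·22=88. Service 278; fixed 176; total 454.
{B}: service 362 + fixed 97 = 459
{A, B, C}: service 278 + fixed 284 = 562
{A}: service 570 + fixed 79 = 649
No other subset beats 454.

Open A and B; minimum total cost 454.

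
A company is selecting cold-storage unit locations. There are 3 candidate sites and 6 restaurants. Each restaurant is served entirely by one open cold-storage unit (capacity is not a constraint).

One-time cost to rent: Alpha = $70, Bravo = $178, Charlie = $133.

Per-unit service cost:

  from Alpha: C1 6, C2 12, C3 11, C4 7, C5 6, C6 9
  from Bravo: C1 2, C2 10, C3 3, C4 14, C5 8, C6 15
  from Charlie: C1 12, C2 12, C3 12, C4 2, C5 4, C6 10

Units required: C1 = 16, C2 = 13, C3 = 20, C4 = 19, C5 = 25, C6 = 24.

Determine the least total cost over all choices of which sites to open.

Minimum total cost: 911

For any fixed open set, each restaurant goes to its cheapest open site; total = fixed + service.
{Bravo, Charlie}: C1→Bravo 2·16=32, C2→Bravo 10·13=130, C3→Bravo 3·20=60, C4→Charlie 2·19=38, C5→Charlie 4·25=100, C6→Charlie 10·24=240. Service 600; fixed 311; total 911.
{Alpha, Bravo, Charlie}: C1→Bravo 2·16=32, C2→Bravo 10·13=130, C3→Bravo 3·20=60, C4→Charlie 2·19=38, C5→Charlie 4·25=100, C6→Alpha 9·24=216. Service 576; fixed 381; total 957.
{Alpha, Bravo}: C1→Bravo 2·16=32, C2→Bravo 10·13=130, C3→Bravo 3·20=60, C4→Alpha 7·19=133, C5→Alpha 6·25=150, C6→Alpha 9·24=216. Service 721; fixed 248; total 969.
{Alpha}: service 971 + fixed 70 = 1041
(All 7 nonempty subsets were checked; Bravo and Charlie is lowest.)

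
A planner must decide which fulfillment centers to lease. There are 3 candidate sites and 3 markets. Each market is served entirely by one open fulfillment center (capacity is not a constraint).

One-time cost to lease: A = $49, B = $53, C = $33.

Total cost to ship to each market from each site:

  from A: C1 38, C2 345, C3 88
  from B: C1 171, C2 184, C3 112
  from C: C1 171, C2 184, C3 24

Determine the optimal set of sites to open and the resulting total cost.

For any fixed open set, each market goes to its cheapest open site; total = fixed + service.
{A, C}: C1→A 38, C2→C 184, C3→C 24. Service 246; fixed 82; total 328.
{A, B, C}: service 246 + fixed 135 = 381
{A, B}: C1→A 38, C2→B 184, C3→A 88. Service 310; fixed 102; total 412.
{C}: C1→C 171, C2→C 184, C3→C 24. Service 379; fixed 33; total 412.
No other subset beats 328.

Open A and C; minimum total cost 328.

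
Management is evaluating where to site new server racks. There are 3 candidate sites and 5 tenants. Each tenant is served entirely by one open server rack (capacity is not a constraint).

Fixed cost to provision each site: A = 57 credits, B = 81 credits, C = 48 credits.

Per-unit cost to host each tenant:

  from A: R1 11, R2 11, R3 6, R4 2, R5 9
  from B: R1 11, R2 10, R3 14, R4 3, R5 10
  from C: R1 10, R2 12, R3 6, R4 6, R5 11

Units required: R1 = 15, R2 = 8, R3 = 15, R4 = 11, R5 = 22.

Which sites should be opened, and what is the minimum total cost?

Open A only; minimum total cost 620.

For any fixed open set, each tenant goes to its cheapest open site; total = fixed + service.
{A}: R1→A 11·15=165, R2→A 11·8=88, R3→A 6·15=90, R4→A 2·11=22, R5→A 9·22=198. Service 563; fixed 57; total 620.
{A, C}: service 548 + fixed 105 = 653
{C}: service 644 + fixed 48 = 692
{A, B, C}: service 540 + fixed 186 = 726
No other subset beats 620.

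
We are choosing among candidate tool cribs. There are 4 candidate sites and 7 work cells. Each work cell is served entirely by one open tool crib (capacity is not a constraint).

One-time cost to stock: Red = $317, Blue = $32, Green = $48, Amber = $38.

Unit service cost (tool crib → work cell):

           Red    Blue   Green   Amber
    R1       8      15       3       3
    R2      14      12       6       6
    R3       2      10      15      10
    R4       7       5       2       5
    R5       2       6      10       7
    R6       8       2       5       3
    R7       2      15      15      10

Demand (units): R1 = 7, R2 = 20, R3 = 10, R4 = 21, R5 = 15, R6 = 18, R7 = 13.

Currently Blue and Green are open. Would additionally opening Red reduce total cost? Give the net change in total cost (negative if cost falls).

Current service cost with {Blue, Green}: 604.
Adding Red: each work cell re-picks its cheapest; new service cost 295, saving 309.
Extra fixed cost: 317. Net change = 317 − 309 = 8.
(Totals: 684 → 692.)

No — net change +8 (cost rises by 8).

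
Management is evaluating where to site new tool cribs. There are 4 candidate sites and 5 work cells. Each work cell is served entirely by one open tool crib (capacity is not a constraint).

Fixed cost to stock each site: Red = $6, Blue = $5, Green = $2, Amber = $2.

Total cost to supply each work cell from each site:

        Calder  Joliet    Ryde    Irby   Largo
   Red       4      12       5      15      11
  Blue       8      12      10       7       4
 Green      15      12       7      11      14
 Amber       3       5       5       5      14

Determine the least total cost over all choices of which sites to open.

For any fixed open set, each work cell goes to its cheapest open site; total = fixed + service.
{Blue, Amber}: Calder→Amber 3, Joliet→Amber 5, Ryde→Amber 5, Irby→Amber 5, Largo→Blue 4. Service 22; fixed 7; total 29.
{Blue, Green, Amber}: Calder→Amber 3, Joliet→Amber 5, Ryde→Amber 5, Irby→Amber 5, Largo→Blue 4. Service 22; fixed 9; total 31.
{Amber}: Calder→Amber 3, Joliet→Amber 5, Ryde→Amber 5, Irby→Amber 5, Largo→Amber 14. Service 32; fixed 2; total 34.
{Red, Blue, Green, Amber}: Calder→Amber 3, Joliet→Amber 5, Ryde→Red 5, Irby→Amber 5, Largo→Blue 4. Service 22; fixed 15; total 37.
No other subset beats 29.

Minimum total cost: 29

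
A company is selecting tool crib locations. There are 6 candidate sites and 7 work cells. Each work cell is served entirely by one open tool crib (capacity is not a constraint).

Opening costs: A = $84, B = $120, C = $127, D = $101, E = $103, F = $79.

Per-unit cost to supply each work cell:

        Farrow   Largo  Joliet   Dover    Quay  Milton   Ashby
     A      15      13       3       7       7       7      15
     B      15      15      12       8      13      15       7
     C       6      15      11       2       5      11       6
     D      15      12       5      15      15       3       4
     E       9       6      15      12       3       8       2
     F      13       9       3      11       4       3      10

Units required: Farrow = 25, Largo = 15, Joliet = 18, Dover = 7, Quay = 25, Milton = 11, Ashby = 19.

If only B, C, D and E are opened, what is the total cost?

Total cost: 941

Each work cell is assigned to its cheapest site among the open ones.
{B, C, D, E}: Farrow→C 6·25=150, Largo→E 6·15=90, Joliet→D 5·18=90, Dover→C 2·7=14, Quay→E 3·25=75, Milton→D 3·11=33, Ashby→E 2·19=38. Service 490; fixed 451; total 941.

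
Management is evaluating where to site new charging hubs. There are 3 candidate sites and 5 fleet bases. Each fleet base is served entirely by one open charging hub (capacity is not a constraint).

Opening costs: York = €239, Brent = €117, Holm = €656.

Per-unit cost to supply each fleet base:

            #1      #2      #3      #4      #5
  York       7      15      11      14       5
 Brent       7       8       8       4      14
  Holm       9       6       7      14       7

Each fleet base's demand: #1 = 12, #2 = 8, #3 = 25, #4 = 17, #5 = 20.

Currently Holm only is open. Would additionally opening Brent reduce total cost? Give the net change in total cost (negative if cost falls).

Current service cost with {Holm}: 709.
Adding Brent: each fleet base re-picks its cheapest; new service cost 515, saving 194.
Extra fixed cost: 117. Net change = 117 − 194 = -77.
(Totals: 1365 → 1288.)

Yes — net change −77 (cost falls by 77).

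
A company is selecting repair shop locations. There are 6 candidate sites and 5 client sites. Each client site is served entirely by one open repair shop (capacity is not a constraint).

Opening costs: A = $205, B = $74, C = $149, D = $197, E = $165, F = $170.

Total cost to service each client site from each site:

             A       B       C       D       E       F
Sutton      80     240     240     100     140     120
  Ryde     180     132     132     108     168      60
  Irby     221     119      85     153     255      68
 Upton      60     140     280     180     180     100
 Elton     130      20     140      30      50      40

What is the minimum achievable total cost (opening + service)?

Minimum total cost: 558

For any fixed open set, each client site goes to its cheapest open site; total = fixed + service.
{F}: Sutton→F 120, Ryde→F 60, Irby→F 68, Upton→F 100, Elton→F 40. Service 388; fixed 170; total 558.
{B, F}: Sutton→F 120, Ryde→F 60, Irby→F 68, Upton→F 100, Elton→B 20. Service 368; fixed 244; total 612.
{A, F}: service 308 + fixed 375 = 683
{A, B, C, D, E, F}: Sutton→A 80, Ryde→F 60, Irby→F 68, Upton→A 60, Elton→B 20. Service 288; fixed 960; total 1248.
No other subset beats 558.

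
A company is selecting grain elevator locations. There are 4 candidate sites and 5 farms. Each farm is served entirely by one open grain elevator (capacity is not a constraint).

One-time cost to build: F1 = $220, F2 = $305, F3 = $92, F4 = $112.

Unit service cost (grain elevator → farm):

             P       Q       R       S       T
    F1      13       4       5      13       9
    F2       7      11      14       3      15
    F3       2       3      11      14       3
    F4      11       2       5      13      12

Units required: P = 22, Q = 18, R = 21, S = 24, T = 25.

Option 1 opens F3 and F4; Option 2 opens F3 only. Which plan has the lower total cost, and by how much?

Option 1: {F3, F4}: P→F3 2·22=44, Q→F4 2·18=36, R→F4 5·21=105, S→F4 13·24=312, T→F3 3·25=75. Service 572; fixed 204; total 776.
Option 2: {F3}: P→F3 2·22=44, Q→F3 3·18=54, R→F3 11·21=231, S→F3 14·24=336, T→F3 3·25=75. Service 740; fixed 92; total 832.
Difference: |776 − 832| = 56.

Option 1 is cheaper by 56.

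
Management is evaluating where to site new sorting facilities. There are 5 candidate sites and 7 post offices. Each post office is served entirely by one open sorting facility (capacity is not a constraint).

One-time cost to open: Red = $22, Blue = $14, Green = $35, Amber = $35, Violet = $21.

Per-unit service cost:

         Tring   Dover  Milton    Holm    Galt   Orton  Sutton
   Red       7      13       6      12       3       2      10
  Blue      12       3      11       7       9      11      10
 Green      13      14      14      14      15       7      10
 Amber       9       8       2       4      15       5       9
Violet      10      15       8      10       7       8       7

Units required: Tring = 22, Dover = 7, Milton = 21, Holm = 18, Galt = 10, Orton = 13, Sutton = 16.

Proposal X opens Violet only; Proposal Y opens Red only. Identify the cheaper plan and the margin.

Proposal X: {Violet}: Tring→Violet 10·22=220, Dover→Violet 15·7=105, Milton→Violet 8·21=168, Holm→Violet 10·18=180, Galt→Violet 7·10=70, Orton→Violet 8·13=104, Sutton→Violet 7·16=112. Service 959; fixed 21; total 980.
Proposal Y: {Red}: Tring→Red 7·22=154, Dover→Red 13·7=91, Milton→Red 6·21=126, Holm→Red 12·18=216, Galt→Red 3·10=30, Orton→Red 2·13=26, Sutton→Red 10·16=160. Service 803; fixed 22; total 825.
Difference: |980 − 825| = 155.

Proposal Y is cheaper by 155.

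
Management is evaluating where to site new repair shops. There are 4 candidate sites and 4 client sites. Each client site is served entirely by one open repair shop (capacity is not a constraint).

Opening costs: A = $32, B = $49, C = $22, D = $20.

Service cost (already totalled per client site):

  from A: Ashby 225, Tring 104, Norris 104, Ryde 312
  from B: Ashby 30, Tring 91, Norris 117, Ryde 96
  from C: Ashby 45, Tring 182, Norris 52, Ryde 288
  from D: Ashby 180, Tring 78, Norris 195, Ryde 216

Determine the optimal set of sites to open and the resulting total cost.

Open B and C; minimum total cost 340.

For any fixed open set, each client site goes to its cheapest open site; total = fixed + service.
{B, C}: Ashby→B 30, Tring→B 91, Norris→C 52, Ryde→B 96. Service 269; fixed 71; total 340.
{B, C, D}: Ashby→B 30, Tring→D 78, Norris→C 52, Ryde→B 96. Service 256; fixed 91; total 347.
{A, B, C}: Ashby→B 30, Tring→B 91, Norris→C 52, Ryde→B 96. Service 269; fixed 103; total 372.
{A, B, C, D}: service 256 + fixed 123 = 379
No other subset beats 340.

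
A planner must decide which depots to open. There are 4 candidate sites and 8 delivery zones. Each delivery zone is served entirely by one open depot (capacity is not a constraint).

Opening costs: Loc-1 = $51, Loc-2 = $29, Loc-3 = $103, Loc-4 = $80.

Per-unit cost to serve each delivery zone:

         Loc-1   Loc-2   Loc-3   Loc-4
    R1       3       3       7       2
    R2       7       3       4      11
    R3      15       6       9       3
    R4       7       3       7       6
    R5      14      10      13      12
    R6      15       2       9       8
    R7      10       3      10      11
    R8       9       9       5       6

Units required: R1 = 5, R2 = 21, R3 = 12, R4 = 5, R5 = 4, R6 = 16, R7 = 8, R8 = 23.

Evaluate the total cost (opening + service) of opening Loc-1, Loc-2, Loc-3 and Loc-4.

Total cost: 598

Each delivery zone is assigned to its cheapest site among the open ones.
{Loc-1, Loc-2, Loc-3, Loc-4}: R1→Loc-4 2·5=10, R2→Loc-2 3·21=63, R3→Loc-4 3·12=36, R4→Loc-2 3·5=15, R5→Loc-2 10·4=40, R6→Loc-2 2·16=32, R7→Loc-2 3·8=24, R8→Loc-3 5·23=115. Service 335; fixed 263; total 598.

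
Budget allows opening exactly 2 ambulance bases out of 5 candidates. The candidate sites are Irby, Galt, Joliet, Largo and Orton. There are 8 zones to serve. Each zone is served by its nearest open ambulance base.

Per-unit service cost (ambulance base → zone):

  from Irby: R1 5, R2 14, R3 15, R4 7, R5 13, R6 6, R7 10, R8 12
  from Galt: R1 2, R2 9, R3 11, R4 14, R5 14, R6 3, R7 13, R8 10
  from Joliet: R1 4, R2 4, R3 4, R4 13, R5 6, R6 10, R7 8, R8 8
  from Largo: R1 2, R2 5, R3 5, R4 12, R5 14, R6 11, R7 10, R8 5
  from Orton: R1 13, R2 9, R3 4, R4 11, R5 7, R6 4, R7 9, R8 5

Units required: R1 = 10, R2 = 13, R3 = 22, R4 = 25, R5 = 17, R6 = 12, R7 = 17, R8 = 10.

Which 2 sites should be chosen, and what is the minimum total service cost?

Choose Irby and Joliet; total service cost 745.

With exactly 2 open, each zone uses its cheapest among the chosen.
{Irby, Joliet}: R1→Joliet 4·10=40, R2→Joliet 4·13=52, R3→Joliet 4·22=88, R4→Irby 7·25=175, R5→Joliet 6·17=102, R6→Irby 6·12=72, R7→Joliet 8·17=136, R8→Joliet 8·10=80. Service cost 745.
{Joliet, Orton}: service cost 791
{Irby, Orton}: service cost 800
Among all 10 size-2 choices, {Irby, Joliet} is lowest.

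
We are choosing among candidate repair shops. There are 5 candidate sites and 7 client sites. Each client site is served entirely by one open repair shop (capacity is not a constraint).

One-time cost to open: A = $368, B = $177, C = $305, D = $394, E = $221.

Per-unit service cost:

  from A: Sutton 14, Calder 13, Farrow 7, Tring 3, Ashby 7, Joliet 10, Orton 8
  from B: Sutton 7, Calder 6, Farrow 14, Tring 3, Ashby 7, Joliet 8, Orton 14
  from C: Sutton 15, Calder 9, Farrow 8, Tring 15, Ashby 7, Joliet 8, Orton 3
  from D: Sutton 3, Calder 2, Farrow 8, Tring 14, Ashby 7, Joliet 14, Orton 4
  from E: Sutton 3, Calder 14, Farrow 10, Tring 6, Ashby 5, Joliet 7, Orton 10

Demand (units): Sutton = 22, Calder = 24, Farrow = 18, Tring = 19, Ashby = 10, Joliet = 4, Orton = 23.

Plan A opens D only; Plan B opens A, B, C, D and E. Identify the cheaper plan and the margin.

Plan A is cheaper by 773.

Plan A: {D}: Sutton→D 3·22=66, Calder→D 2·24=48, Farrow→D 8·18=144, Tring→D 14·19=266, Ashby→D 7·10=70, Joliet→D 14·4=56, Orton→D 4·23=92. Service 742; fixed 394; total 1136.
Plan B: {A, B, C, D, E}: Sutton→D 3·22=66, Calder→D 2·24=48, Farrow→A 7·18=126, Tring→A 3·19=57, Ashby→E 5·10=50, Joliet→E 7·4=28, Orton→C 3·23=69. Service 444; fixed 1465; total 1909.
Difference: |1136 − 1909| = 773.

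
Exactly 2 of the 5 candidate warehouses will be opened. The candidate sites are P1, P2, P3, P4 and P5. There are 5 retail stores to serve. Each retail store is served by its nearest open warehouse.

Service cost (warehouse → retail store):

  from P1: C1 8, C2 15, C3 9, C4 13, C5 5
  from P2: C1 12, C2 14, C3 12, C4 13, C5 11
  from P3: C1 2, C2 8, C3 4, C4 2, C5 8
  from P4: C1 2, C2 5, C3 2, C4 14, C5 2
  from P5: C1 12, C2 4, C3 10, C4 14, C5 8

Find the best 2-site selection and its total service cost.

With exactly 2 open, each retail store uses its cheapest among the chosen.
{P3, P4}: C1→P3 2, C2→P4 5, C3→P4 2, C4→P3 2, C5→P4 2. Service cost 13.
{P3, P5}: service cost 20
{P1, P3}: service cost 21
Among all 10 size-2 choices, {P3, P4} is lowest.

Choose P3 and P4; total service cost 13.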